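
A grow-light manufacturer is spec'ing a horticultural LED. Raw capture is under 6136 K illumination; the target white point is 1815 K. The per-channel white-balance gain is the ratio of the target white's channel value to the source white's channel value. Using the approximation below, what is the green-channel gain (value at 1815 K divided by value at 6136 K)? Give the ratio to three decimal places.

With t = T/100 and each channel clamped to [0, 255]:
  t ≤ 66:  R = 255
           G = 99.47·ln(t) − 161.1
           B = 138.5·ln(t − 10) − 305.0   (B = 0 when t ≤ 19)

0.512

At 6136 K (t = 61.36):
  G = 99.47·ln 61.36 − 161.1 = 99.47·4.1168 − 161.1 = 248.394.
At 1815 K (t = 18.15):
  G = 99.47·ln 18.15 − 161.1 = 99.47·2.8987 − 161.1 = 127.231.
Gain = 127.231 / 248.394 = 0.5122 → 0.512.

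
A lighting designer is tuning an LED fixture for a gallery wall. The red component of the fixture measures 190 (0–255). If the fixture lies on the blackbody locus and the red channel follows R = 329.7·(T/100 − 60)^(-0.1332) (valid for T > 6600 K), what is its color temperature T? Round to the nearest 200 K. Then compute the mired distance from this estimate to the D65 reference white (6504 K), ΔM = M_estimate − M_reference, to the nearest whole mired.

(t − 60)^(-0.1332) = 190/329.7 = 0.57628.
t − 60 = 0.57628^(1/-0.1332) = 0.57628^(-7.508) = 62.667, so t = 122.667.
T = 100·t = 12267 K → 12200 K to the nearest 200 K.
M_estimate = 10⁶/12200 = 81.97; M_reference = 10⁶/6504 = 153.75.
ΔM = 81.97 − 153.75 = -71.78 → -72 mireds.

-72 mireds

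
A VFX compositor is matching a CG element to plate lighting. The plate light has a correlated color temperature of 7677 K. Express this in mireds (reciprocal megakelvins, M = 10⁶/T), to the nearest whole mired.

130 mireds

M = 10⁶ / 7677 = 130.259 → 130 mireds.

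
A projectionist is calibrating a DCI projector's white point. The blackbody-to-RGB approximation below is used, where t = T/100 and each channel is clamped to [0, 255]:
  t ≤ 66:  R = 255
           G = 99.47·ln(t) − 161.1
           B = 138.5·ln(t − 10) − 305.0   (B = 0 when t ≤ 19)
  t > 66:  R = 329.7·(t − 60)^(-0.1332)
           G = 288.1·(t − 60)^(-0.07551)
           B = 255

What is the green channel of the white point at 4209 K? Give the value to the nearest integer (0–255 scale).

t = 4209/100 = 42.09; the t ≤ 66 branch applies.
G = 99.47·ln 42.09 − 161.1 = 99.47·3.7398 − 161.1 = 210.899.
Rounded: 211.

211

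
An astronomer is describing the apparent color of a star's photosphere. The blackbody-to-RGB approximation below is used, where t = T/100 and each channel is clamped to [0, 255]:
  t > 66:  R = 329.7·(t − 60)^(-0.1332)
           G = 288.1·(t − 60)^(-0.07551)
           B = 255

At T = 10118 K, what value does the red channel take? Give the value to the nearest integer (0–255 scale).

201

t = 10118/100 = 101.18; the t > 66 branch applies.
R = 329.7·(101.18 − 60)^(-0.1332) = 329.7·41.18^(-0.1332) = 329.7·0.60943 = 200.929.
Rounded: 201.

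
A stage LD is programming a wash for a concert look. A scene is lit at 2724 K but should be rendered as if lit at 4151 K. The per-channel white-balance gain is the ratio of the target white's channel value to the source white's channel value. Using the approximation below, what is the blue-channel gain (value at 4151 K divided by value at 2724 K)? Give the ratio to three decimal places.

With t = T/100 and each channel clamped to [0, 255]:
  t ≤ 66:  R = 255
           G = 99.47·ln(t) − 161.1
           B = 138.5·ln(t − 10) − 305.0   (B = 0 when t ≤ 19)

At 2724 K (t = 27.24):
  B = 138.5·ln(27.24 − 10) − 305.0 = 138.5·ln 17.24 − 305.0 = 138.5·2.8472 − 305.0 = 89.342.
At 4151 K (t = 41.51):
  B = 138.5·ln(41.51 − 10) − 305.0 = 138.5·ln 31.51 − 305.0 = 138.5·3.4503 − 305.0 = 172.867.
Gain = 172.867 / 89.342 = 1.9349 → 1.935.

1.935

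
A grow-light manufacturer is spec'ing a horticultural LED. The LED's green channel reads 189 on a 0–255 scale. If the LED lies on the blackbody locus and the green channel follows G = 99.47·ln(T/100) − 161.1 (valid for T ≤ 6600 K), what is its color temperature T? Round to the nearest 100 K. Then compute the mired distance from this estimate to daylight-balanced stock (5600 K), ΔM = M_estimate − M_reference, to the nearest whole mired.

+116 mireds

ln t = (189 + 161.1) / 99.47 = 3.5197.
t = e^3.5197 = 33.773.
T = 100·t = 3377 K → 3400 K to the nearest 100 K.
M_estimate = 10⁶/3400 = 294.12; M_reference = 10⁶/5600 = 178.57.
ΔM = 294.12 − 178.57 = 115.55 → +116 mireds.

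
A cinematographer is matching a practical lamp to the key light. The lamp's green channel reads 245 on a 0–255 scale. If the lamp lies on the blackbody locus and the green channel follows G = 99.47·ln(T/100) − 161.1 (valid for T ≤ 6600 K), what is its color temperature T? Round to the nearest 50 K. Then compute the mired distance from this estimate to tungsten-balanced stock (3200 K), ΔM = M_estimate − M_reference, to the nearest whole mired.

ln t = (245 + 161.1) / 99.47 = 4.0826.
t = e^4.0826 = 59.302.
T = 100·t = 5930 K → 5950 K to the nearest 50 K.
M_estimate = 10⁶/5950 = 168.07; M_reference = 10⁶/3200 = 312.50.
ΔM = 168.07 − 312.50 = -144.43 → -144 mireds.

-144 mireds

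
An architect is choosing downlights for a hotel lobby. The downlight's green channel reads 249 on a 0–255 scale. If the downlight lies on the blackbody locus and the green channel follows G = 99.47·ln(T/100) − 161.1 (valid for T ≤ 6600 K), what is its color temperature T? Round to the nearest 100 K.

6200 K

ln t = (249 + 161.1) / 99.47 = 4.1229.
t = e^4.1229 = 61.735.
T = 100·t = 6174 K → 6200 K to the nearest 100 K.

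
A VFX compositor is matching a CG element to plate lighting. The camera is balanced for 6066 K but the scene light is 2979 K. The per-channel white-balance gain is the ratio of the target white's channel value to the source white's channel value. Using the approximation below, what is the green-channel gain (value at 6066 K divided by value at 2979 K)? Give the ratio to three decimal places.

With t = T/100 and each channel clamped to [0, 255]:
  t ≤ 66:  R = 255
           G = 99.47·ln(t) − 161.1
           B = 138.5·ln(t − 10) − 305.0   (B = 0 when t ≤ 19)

1.401

At 2979 K (t = 29.79):
  G = 99.47·ln 29.79 − 161.1 = 99.47·3.3942 − 161.1 = 176.518.
At 6066 K (t = 60.66):
  G = 99.47·ln 60.66 − 161.1 = 99.47·4.1053 − 161.1 = 247.253.
Gain = 247.253 / 176.518 = 1.4007 → 1.401.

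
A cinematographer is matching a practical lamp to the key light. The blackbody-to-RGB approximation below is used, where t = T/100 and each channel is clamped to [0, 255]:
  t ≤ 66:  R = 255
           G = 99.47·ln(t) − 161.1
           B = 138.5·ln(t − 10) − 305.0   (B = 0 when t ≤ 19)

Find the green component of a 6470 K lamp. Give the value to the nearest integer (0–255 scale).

t = 6470/100 = 64.7; the t ≤ 66 branch applies.
G = 99.47·ln 64.7 − 161.1 = 99.47·4.1698 − 161.1 = 253.666.
Rounded: 254.

254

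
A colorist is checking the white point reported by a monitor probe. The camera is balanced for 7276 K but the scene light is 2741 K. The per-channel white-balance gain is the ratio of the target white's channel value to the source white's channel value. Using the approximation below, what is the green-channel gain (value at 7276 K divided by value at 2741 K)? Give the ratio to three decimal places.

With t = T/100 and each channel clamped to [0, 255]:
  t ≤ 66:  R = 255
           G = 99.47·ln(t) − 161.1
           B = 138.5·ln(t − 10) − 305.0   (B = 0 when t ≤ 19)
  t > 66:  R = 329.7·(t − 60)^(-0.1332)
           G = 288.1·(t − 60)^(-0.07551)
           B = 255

1.413

At 2741 K (t = 27.41):
  G = 99.47·ln 27.41 − 161.1 = 99.47·3.3109 − 161.1 = 168.236.
At 7276 K (t = 72.76):
  G = 288.1·(72.76 − 60)^(-0.07551) = 288.1·12.76^(-0.07551) = 288.1·0.82508 = 237.706.
Gain = 237.706 / 168.236 = 1.4129 → 1.413.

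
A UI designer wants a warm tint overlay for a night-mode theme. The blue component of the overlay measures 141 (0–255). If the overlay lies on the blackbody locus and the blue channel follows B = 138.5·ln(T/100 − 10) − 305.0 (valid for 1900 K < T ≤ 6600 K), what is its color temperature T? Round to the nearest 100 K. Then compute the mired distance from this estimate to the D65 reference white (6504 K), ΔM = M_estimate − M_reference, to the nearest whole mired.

ln(t − 10) = (141 + 305.0) / 138.5 = 3.2202.
t − 10 = e^3.2202 = 25.034, so t = 35.034.
T = 100·t = 3503 K → 3500 K to the nearest 100 K.
M_estimate = 10⁶/3500 = 285.71; M_reference = 10⁶/6504 = 153.75.
ΔM = 285.71 − 153.75 = 131.96 → +132 mireds.

+132 mireds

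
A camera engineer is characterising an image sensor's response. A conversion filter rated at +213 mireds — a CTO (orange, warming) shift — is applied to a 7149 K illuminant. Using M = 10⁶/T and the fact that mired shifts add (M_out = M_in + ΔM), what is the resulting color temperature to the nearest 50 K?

M_in = 10⁶/7149 = 139.88 mireds.
M_out = 139.88 + (+213) = 352.88 mireds.
T_out = 10⁶/352.88 = 2833.8 K → 2850 K.

2850 K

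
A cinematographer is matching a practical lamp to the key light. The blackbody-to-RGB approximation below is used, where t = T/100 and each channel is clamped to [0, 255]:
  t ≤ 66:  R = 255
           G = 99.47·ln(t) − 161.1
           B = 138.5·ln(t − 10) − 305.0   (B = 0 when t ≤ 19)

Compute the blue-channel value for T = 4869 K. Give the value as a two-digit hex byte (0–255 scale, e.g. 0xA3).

t = 4869/100 = 48.69; the t ≤ 66 branch applies.
B = 138.5·ln(48.69 − 10) − 305.0 = 138.5·ln 38.69 − 305.0 = 138.5·3.6556 − 305.0 = 201.298.
Rounded: 201; in hex, 0xC9.

0xC9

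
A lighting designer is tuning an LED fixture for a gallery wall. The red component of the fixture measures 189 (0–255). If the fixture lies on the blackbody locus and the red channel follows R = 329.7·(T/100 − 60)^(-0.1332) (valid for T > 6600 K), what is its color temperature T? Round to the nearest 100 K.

(t − 60)^(-0.1332) = 189/329.7 = 0.57325.
t − 60 = 0.57325^(1/-0.1332) = 0.57325^(-7.508) = 65.199, so t = 125.199.
T = 100·t = 12520 K → 12500 K to the nearest 100 K.

12500 K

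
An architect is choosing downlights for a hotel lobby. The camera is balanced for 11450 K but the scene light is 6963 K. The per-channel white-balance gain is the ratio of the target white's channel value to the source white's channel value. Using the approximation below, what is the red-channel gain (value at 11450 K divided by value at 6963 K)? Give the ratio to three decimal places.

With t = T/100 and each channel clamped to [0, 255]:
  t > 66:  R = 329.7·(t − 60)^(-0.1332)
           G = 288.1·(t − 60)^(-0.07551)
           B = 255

At 6963 K (t = 69.63):
  R = 329.7·(69.63 − 60)^(-0.1332) = 329.7·9.63^(-0.1332) = 329.7·0.73957 = 243.837.
At 11450 K (t = 114.5):
  R = 329.7·(114.5 − 60)^(-0.1332) = 329.7·54.5^(-0.1332) = 329.7·0.58710 = 193.567.
Gain = 193.567 / 243.837 = 0.7938 → 0.794.

0.794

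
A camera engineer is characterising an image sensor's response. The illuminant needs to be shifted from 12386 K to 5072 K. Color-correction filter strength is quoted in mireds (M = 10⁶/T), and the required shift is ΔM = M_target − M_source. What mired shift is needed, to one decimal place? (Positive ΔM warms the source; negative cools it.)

+116.4 mireds

M_source = 10⁶/12386 = 80.736; M_target = 10⁶/5072 = 197.161.
ΔM = 197.161 − 80.736 = 116.425 → +116.4 mireds, a warming shift.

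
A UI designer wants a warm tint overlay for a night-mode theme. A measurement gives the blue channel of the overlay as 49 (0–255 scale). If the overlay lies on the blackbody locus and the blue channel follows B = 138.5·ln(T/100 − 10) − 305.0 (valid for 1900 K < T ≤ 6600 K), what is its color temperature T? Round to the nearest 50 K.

ln(t − 10) = (49 + 305.0) / 138.5 = 2.5560.
t − 10 = e^2.5560 = 12.884, so t = 22.884.
T = 100·t = 2288 K → 2300 K to the nearest 50 K.

2300 K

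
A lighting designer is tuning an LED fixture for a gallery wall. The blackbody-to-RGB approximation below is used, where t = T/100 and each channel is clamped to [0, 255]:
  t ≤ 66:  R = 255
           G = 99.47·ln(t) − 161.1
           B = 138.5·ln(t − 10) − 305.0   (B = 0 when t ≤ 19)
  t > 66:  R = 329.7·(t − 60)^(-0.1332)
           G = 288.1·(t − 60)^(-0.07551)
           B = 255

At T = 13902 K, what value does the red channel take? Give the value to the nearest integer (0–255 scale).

184

t = 13902/100 = 139.02; the t > 66 branch applies.
R = 329.7·(139.02 − 60)^(-0.1332) = 329.7·79.02^(-0.1332) = 329.7·0.55876 = 184.222.
Rounded: 184.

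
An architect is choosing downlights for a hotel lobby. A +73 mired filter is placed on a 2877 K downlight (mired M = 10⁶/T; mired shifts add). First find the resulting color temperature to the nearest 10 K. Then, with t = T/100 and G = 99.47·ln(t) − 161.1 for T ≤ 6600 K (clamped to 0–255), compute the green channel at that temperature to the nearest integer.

M_in = 10⁶/2877 = 347.58; M_out = 347.58 + (+73) = 420.58.
T_out = 10⁶/420.58 = 2377.6 K → 2380 K; t = 23.8.
G = 99.47·ln 23.8 − 161.1 = 99.47·3.1697 − 161.1 = 154.189.
Rounded: 154.

154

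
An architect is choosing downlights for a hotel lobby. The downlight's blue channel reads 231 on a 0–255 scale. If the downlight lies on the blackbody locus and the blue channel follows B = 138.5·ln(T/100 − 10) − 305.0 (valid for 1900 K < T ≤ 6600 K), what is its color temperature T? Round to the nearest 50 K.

5800 K

ln(t − 10) = (231 + 305.0) / 138.5 = 3.8700.
t − 10 = e^3.8700 = 47.944, so t = 57.944.
T = 100·t = 5794 K → 5800 K to the nearest 50 K.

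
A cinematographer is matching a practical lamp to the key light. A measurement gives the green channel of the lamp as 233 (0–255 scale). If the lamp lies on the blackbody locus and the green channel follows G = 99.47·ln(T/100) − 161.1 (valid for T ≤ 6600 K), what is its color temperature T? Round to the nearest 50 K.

5250 K

ln t = (233 + 161.1) / 99.47 = 3.9620.
t = e^3.9620 = 52.562.
T = 100·t = 5256 K → 5250 K to the nearest 50 K.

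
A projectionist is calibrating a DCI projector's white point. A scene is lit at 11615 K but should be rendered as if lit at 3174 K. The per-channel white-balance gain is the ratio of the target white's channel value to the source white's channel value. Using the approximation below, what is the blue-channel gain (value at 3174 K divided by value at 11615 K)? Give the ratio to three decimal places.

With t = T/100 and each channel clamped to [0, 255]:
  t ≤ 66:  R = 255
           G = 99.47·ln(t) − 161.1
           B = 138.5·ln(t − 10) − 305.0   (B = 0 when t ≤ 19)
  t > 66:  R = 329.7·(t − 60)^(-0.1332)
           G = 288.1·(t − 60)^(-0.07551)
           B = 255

0.476

At 11615 K (t = 116.15):
  B = 255 by definition for t > 66.
At 3174 K (t = 31.74):
  B = 138.5·ln(31.74 − 10) − 305.0 = 138.5·ln 21.74 − 305.0 = 138.5·3.0792 − 305.0 = 121.463.
Gain = 121.463 / 255.000 = 0.4763 → 0.476.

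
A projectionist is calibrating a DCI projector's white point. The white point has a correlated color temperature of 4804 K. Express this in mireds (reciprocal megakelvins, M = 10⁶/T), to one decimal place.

208.2 mireds

M = 10⁶ / 4804 = 208.160 → 208.2 mireds.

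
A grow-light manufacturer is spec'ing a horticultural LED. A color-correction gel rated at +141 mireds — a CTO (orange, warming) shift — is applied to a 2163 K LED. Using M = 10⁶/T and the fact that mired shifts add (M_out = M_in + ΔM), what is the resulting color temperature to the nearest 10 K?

1660 K

M_in = 10⁶/2163 = 462.32 mireds.
M_out = 462.32 + (+141) = 603.32 mireds.
T_out = 10⁶/603.32 = 1657.5 K → 1660 K.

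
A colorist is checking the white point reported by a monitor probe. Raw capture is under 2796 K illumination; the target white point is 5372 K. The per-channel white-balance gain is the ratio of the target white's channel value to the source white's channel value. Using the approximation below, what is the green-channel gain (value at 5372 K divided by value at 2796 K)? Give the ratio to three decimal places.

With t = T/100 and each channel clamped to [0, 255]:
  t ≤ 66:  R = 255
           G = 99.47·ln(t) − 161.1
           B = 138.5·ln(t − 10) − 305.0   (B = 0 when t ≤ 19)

At 2796 K (t = 27.96):
  G = 99.47·ln 27.96 − 161.1 = 99.47·3.3308 − 161.1 = 170.212.
At 5372 K (t = 53.72):
  G = 99.47·ln 53.72 − 161.1 = 99.47·3.9838 − 161.1 = 235.167.
Gain = 235.167 / 170.212 = 1.3816 → 1.382.

1.382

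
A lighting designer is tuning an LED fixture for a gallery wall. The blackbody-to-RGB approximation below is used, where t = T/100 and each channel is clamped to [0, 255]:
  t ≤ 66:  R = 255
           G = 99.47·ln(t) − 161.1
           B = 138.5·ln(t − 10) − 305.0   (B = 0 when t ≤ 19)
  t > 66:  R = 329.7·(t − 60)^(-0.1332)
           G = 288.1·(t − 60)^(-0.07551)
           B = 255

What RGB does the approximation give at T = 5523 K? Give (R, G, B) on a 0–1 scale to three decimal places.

t = 5523/100 = 55.23; the t ≤ 66 branch applies.
R = 255 by definition for t ≤ 66.
G = 99.47·ln 55.23 − 161.1 = 99.47·4.0115 − 161.1 = 237.925.
B = 138.5·ln(55.23 − 10) − 305.0 = 138.5·ln 45.23 − 305.0 = 138.5·3.8118 − 305.0 = 222.929.
Dividing each by 255: (1.0000, 0.9330, 0.8742) → (1.000, 0.933, 0.874).

(1.000, 0.933, 0.874)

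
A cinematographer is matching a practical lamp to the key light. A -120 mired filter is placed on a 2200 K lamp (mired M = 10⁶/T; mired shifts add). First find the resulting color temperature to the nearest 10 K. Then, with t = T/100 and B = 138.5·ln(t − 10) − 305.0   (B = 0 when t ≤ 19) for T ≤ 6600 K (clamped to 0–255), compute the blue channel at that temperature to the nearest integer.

109

M_in = 10⁶/2200 = 454.55; M_out = 454.55 + (-120) = 334.55.
T_out = 10⁶/334.55 = 2989.1 K → 2990 K; t = 29.9.
B = 138.5·ln(29.9 − 10) − 305.0 = 138.5·ln 19.9 − 305.0 = 138.5·2.9907 − 305.0 = 109.215.
Rounded: 109.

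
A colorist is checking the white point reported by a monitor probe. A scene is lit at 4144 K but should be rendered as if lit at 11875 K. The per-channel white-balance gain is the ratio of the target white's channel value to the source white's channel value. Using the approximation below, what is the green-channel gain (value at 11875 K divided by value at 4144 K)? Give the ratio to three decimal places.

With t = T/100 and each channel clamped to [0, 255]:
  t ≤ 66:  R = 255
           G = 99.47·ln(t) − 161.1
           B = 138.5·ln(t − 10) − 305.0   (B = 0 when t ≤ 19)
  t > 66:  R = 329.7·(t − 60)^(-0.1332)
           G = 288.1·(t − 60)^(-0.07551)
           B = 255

At 4144 K (t = 41.44):
  G = 99.47·ln 41.44 − 161.1 = 99.47·3.7242 − 161.1 = 209.351.
At 11875 K (t = 118.75):
  G = 288.1·(118.75 − 60)^(-0.07551) = 288.1·58.75^(-0.07551) = 288.1·0.73523 = 211.819.
Gain = 211.819 / 209.351 = 1.0118 → 1.012.

1.012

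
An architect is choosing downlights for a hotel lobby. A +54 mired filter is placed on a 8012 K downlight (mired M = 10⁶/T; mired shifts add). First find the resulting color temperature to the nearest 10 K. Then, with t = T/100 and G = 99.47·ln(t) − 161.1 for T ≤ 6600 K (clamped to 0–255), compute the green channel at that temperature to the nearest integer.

239

M_in = 10⁶/8012 = 124.81; M_out = 124.81 + (+54) = 178.81.
T_out = 10⁶/178.81 = 5592.4 K → 5590 K; t = 55.9.
G = 99.47·ln 55.9 − 161.1 = 99.47·4.0236 − 161.1 = 239.124.
Rounded: 239.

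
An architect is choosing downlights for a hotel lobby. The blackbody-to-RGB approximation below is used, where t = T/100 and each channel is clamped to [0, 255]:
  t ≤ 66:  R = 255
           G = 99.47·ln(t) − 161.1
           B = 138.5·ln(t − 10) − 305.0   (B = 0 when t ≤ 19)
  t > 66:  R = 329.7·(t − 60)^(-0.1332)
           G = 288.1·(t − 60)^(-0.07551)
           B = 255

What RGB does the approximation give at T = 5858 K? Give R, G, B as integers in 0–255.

t = 5858/100 = 58.58; the t ≤ 66 branch applies.
R = 255 by definition for t ≤ 66.
G = 99.47·ln 58.58 − 161.1 = 99.47·4.0704 − 161.1 = 243.782.
B = 138.5·ln(58.58 − 10) − 305.0 = 138.5·ln 48.58 − 305.0 = 138.5·3.8832 − 305.0 = 232.825.
Rounded: (255, 244, 233).

R=255, G=244, B=233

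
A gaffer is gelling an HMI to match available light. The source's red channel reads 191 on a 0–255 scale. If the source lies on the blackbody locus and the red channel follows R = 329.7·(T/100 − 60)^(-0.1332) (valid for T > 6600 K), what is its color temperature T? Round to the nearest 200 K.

12000 K

(t − 60)^(-0.1332) = 191/329.7 = 0.57931.
t − 60 = 0.57931^(1/-0.1332) = 0.57931^(-7.508) = 60.245, so t = 120.245.
T = 100·t = 12025 K → 12000 K to the nearest 200 K.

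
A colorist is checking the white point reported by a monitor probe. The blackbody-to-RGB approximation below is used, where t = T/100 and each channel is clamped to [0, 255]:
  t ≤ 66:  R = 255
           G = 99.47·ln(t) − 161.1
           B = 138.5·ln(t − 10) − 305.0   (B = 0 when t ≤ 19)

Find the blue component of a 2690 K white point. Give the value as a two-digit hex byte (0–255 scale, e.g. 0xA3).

0x57

t = 2690/100 = 26.9; the t ≤ 66 branch applies.
B = 138.5·ln(26.9 − 10) − 305.0 = 138.5·ln 16.9 − 305.0 = 138.5·2.8273 − 305.0 = 86.583.
Rounded: 87; in hex, 0x57.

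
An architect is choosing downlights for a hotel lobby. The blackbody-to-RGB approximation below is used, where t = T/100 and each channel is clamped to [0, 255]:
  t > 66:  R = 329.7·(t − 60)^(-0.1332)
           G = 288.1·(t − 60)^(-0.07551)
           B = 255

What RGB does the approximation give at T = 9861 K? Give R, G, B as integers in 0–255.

t = 9861/100 = 98.61; the t > 66 branch applies.
R = 329.7·(98.61 − 60)^(-0.1332) = 329.7·38.61^(-0.1332) = 329.7·0.61468 = 202.661.
G = 288.1·(98.61 − 60)^(-0.07551) = 288.1·38.61^(-0.07551) = 288.1·0.75891 = 218.641.
B = 255 by definition for t > 66.
Rounded: (203, 219, 255).

R=203, G=219, B=255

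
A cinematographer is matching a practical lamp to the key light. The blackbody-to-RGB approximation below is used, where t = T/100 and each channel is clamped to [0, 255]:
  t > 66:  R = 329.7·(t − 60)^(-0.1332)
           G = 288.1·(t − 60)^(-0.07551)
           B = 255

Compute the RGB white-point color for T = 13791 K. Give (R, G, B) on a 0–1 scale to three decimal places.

(0.724, 0.813, 1.000)

t = 13791/100 = 137.91; the t > 66 branch applies.
R = 329.7·(137.91 − 60)^(-0.1332) = 329.7·77.91^(-0.1332) = 329.7·0.55981 = 184.569.
G = 288.1·(137.91 − 60)^(-0.07551) = 288.1·77.91^(-0.07551) = 288.1·0.71972 = 207.352.
B = 255 by definition for t > 66.
Dividing each by 255: (0.7238, 0.8131, 1.0000) → (0.724, 0.813, 1.000).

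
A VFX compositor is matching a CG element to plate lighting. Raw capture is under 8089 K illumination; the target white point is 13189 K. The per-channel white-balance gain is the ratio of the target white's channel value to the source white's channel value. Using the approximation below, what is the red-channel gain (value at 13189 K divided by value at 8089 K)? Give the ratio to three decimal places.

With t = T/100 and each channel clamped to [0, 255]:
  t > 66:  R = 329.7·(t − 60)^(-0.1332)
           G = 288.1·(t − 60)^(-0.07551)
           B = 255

At 8089 K (t = 80.89):
  R = 329.7·(80.89 − 60)^(-0.1332) = 329.7·20.89^(-0.1332) = 329.7·0.66709 = 219.939.
At 13189 K (t = 131.89):
  R = 329.7·(131.89 − 60)^(-0.1332) = 329.7·71.89^(-0.1332) = 329.7·0.56584 = 186.557.
Gain = 186.557 / 219.939 = 0.8482 → 0.848.

0.848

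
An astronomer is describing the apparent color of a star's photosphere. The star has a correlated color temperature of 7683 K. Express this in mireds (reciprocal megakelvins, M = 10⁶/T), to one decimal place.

M = 10⁶ / 7683 = 130.157 → 130.2 mireds.

130.2 mireds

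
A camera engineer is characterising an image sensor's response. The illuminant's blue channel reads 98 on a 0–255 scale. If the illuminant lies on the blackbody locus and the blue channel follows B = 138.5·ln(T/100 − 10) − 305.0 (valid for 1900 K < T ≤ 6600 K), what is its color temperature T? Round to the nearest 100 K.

2800 K

ln(t − 10) = (98 + 305.0) / 138.5 = 2.9097.
t − 10 = e^2.9097 = 18.352, so t = 28.352.
T = 100·t = 2835 K → 2800 K to the nearest 100 K.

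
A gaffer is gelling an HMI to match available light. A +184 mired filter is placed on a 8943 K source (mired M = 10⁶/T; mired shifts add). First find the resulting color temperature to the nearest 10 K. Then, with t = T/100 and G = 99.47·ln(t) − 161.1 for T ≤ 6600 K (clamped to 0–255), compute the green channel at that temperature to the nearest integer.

189

M_in = 10⁶/8943 = 111.82; M_out = 111.82 + (+184) = 295.82.
T_out = 10⁶/295.82 = 3380.4 K → 3380 K; t = 33.8.
G = 99.47·ln 33.8 − 161.1 = 99.47·3.5205 − 161.1 = 189.080.
Rounded: 189.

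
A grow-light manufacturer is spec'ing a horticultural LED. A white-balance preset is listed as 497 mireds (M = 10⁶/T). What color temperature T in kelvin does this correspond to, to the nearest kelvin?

2012 K

T = 10⁶ / 497 = 2012.07 K → 2012 K.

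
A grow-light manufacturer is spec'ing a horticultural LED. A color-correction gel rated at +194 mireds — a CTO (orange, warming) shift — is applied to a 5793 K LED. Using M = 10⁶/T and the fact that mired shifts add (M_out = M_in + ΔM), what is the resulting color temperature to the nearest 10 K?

2730 K

M_in = 10⁶/5793 = 172.62 mireds.
M_out = 172.62 + (+194) = 366.62 mireds.
T_out = 10⁶/366.62 = 2727.6 K → 2730 K.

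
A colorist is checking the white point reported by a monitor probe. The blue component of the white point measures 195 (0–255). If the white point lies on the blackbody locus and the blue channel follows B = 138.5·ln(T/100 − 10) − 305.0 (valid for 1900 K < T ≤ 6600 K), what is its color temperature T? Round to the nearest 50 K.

4700 K

ln(t − 10) = (195 + 305.0) / 138.5 = 3.6101.
t − 10 = e^3.6101 = 36.970, so t = 46.970.
T = 100·t = 4697 K → 4700 K to the nearest 50 K.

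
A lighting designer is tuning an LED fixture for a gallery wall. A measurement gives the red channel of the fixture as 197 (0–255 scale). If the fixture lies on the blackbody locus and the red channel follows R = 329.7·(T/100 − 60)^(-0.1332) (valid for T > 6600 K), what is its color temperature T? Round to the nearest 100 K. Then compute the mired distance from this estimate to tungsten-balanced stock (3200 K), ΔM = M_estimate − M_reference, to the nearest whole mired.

-220 mireds

(t − 60)^(-0.1332) = 197/329.7 = 0.59751.
t − 60 = 0.59751^(1/-0.1332) = 0.59751^(-7.508) = 47.761, so t = 107.761.
T = 100·t = 10776 K → 10800 K to the nearest 100 K.
M_estimate = 10⁶/10800 = 92.59; M_reference = 10⁶/3200 = 312.50.
ΔM = 92.59 − 312.50 = -219.91 → -220 mireds.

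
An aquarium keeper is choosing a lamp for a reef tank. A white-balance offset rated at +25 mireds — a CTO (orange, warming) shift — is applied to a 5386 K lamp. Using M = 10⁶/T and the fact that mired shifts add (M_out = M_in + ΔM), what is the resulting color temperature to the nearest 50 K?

M_in = 10⁶/5386 = 185.67 mireds.
M_out = 185.67 + (+25) = 210.67 mireds.
T_out = 10⁶/210.67 = 4746.8 K → 4750 K.

4750 K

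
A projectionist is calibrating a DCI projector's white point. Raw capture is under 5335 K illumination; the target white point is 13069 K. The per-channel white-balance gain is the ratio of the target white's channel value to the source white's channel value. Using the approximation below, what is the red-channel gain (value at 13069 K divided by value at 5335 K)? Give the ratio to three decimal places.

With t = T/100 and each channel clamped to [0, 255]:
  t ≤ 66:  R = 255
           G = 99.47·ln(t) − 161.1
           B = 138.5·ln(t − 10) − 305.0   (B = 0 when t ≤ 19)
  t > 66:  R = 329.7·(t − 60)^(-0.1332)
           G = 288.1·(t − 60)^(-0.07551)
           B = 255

At 5335 K (t = 53.35):
  R = 255 by definition for t ≤ 66.
At 13069 K (t = 130.69):
  R = 329.7·(130.69 − 60)^(-0.1332) = 329.7·70.69^(-0.1332) = 329.7·0.56711 = 186.975.
Gain = 186.975 / 255.000 = 0.7332 → 0.733.

0.733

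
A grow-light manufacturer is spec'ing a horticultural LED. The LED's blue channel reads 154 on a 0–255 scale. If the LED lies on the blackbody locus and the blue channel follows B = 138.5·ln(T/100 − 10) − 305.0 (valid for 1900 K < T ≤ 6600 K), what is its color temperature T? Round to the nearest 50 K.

ln(t − 10) = (154 + 305.0) / 138.5 = 3.3141.
t − 10 = e^3.3141 = 27.497, so t = 37.497.
T = 100·t = 3750 K → 3750 K to the nearest 50 K.

3750 K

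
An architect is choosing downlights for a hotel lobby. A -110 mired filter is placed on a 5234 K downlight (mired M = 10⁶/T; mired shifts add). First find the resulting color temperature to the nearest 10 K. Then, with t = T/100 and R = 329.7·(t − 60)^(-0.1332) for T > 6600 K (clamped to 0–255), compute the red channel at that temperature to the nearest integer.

M_in = 10⁶/5234 = 191.06; M_out = 191.06 + (-110) = 81.06.
T_out = 10⁶/81.06 = 12336.8 K → 12340 K; t = 123.4.
R = 329.7·(123.4 − 60)^(-0.1332) = 329.7·63.4^(-0.1332) = 329.7·0.57539 = 189.706.
Rounded: 190.

190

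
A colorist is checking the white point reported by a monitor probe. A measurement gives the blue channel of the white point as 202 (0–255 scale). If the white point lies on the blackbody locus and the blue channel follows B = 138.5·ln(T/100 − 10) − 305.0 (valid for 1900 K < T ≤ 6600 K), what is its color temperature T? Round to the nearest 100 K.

ln(t − 10) = (202 + 305.0) / 138.5 = 3.6606.
t − 10 = e^3.6606 = 38.887, so t = 48.887.
T = 100·t = 4889 K → 4900 K to the nearest 100 K.

4900 K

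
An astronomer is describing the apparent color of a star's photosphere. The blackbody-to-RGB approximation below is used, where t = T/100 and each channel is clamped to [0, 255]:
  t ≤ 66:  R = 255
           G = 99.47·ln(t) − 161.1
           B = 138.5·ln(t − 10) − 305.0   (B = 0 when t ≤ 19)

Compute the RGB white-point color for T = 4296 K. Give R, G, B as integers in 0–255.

R=255, G=213, B=179

t = 4296/100 = 42.96; the t ≤ 66 branch applies.
R = 255 by definition for t ≤ 66.
G = 99.47·ln 42.96 − 161.1 = 99.47·3.7603 − 161.1 = 212.934.
B = 138.5·ln(42.96 − 10) − 305.0 = 138.5·ln 32.96 − 305.0 = 138.5·3.4953 − 305.0 = 179.098.
Rounded: (255, 213, 179).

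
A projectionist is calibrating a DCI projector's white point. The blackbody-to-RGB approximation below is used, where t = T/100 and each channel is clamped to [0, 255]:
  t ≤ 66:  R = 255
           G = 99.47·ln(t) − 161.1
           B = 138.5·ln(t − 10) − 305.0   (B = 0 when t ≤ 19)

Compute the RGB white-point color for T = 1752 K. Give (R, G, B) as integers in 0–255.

(255, 124, 0)

t = 1752/100 = 17.52; the t ≤ 66 branch applies.
R = 255 by definition for t ≤ 66.
G = 99.47·ln 17.52 − 161.1 = 99.47·2.8633 − 161.1 = 123.717.
t = 17.52 ≤ 19, so B = 0.
Rounded: (255, 124, 0).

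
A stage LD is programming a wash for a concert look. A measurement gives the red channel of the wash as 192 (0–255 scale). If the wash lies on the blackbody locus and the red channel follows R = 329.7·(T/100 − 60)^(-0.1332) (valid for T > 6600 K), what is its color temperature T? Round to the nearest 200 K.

(t − 60)^(-0.1332) = 192/329.7 = 0.58235.
t − 60 = 0.58235^(1/-0.1332) = 0.58235^(-7.508) = 57.929, so t = 117.929.
T = 100·t = 11793 K → 11800 K to the nearest 200 K.

11800 K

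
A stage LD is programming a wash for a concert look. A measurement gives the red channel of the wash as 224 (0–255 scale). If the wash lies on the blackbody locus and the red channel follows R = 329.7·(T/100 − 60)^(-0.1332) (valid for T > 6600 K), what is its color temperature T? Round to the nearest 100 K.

(t − 60)^(-0.1332) = 224/329.7 = 0.67941.
t − 60 = 0.67941^(1/-0.1332) = 0.67941^(-7.508) = 18.209, so t = 78.209.
T = 100·t = 7821 K → 7800 K to the nearest 100 K.

7800 K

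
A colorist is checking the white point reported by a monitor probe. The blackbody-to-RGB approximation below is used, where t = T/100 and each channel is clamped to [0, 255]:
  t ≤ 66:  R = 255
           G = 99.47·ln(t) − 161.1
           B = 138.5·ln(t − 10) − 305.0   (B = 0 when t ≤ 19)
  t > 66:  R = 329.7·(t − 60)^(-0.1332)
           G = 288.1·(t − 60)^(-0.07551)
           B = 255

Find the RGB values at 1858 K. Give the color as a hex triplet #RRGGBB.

#FF8200

t = 1858/100 = 18.58; the t ≤ 66 branch applies.
R = 255 by definition for t ≤ 66.
G = 99.47·ln 18.58 − 161.1 = 99.47·2.9221 − 161.1 = 129.560.
t = 18.58 ≤ 19, so B = 0.
Rounded: (255, 130, 0).
In hex: #FF8200.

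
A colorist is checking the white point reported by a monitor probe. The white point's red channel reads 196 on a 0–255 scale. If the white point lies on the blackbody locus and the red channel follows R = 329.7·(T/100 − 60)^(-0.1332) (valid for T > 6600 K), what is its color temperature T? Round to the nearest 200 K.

(t − 60)^(-0.1332) = 196/329.7 = 0.59448.
t − 60 = 0.59448^(1/-0.1332) = 0.59448^(-7.508) = 49.621, so t = 109.621.
T = 100·t = 10962 K → 11000 K to the nearest 200 K.

11000 K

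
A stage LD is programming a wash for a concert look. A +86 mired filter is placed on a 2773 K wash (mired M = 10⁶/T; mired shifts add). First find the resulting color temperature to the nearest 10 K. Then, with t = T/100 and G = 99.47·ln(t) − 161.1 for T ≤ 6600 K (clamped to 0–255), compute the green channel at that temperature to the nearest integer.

M_in = 10⁶/2773 = 360.62; M_out = 360.62 + (+86) = 446.62.
T_out = 10⁶/446.62 = 2239.0 K → 2240 K; t = 22.4.
G = 99.47·ln 22.4 − 161.1 = 99.47·3.1091 − 161.1 = 148.158.
Rounded: 148.

148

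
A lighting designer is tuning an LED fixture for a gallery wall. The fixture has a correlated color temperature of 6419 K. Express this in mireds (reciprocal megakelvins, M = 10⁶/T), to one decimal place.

M = 10⁶ / 6419 = 155.788 → 155.8 mireds.

155.8 mireds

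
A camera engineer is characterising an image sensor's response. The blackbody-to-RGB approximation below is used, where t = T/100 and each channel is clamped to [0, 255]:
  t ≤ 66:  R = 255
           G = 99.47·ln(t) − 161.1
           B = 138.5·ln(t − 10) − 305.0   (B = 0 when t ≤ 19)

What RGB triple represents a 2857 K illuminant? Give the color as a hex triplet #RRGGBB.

#FFAC64

t = 2857/100 = 28.57; the t ≤ 66 branch applies.
R = 255 by definition for t ≤ 66.
G = 99.47·ln 28.57 − 161.1 = 99.47·3.3524 − 161.1 = 172.359.
B = 138.5·ln(28.57 − 10) − 305.0 = 138.5·ln 18.57 − 305.0 = 138.5·2.9215 − 305.0 = 99.634.
Rounded: (255, 172, 100).
In hex: #FFAC64.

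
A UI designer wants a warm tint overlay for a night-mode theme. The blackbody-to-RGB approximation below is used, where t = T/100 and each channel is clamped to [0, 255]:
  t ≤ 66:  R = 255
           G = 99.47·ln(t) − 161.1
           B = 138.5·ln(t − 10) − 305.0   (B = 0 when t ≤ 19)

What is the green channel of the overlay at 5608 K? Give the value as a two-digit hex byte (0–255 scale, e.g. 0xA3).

t = 5608/100 = 56.08; the t ≤ 66 branch applies.
G = 99.47·ln 56.08 − 161.1 = 99.47·4.0268 − 161.1 = 239.444.
Rounded: 239; in hex, 0xEF.

0xEF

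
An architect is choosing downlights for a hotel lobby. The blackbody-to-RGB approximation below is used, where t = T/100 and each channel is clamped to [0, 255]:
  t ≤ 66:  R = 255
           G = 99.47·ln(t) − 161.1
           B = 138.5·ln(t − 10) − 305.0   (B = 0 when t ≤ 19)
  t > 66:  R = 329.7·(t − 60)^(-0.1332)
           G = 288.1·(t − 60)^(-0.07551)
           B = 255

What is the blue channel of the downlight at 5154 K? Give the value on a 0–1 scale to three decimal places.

0.828

t = 5154/100 = 51.54; the t ≤ 66 branch applies.
B = 138.5·ln(51.54 − 10) − 305.0 = 138.5·ln 41.54 − 305.0 = 138.5·3.7267 − 305.0 = 211.142.
On a 0–1 scale: 211.142/255 = 0.8280 → 0.828.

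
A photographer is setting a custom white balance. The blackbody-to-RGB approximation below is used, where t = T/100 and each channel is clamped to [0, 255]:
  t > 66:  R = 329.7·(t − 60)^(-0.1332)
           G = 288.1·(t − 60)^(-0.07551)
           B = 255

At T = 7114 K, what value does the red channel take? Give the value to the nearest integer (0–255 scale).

239

t = 7114/100 = 71.14; the t > 66 branch applies.
R = 329.7·(71.14 − 60)^(-0.1332) = 329.7·11.14^(-0.1332) = 329.7·0.72536 = 239.152.
Rounded: 239.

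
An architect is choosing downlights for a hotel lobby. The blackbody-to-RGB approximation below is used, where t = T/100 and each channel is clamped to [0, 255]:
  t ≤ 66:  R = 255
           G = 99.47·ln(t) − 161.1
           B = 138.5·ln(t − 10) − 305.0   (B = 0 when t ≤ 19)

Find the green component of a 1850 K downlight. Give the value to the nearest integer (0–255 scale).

t = 1850/100 = 18.5; the t ≤ 66 branch applies.
G = 99.47·ln 18.5 − 161.1 = 99.47·2.9178 − 161.1 = 129.131.
Rounded: 129.

129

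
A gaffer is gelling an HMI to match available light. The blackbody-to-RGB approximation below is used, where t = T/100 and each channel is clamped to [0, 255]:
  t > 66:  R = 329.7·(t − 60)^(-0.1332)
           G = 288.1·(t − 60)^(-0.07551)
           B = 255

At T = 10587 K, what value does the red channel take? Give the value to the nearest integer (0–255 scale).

198

t = 10587/100 = 105.87; the t > 66 branch applies.
R = 329.7·(105.87 − 60)^(-0.1332) = 329.7·45.87^(-0.1332) = 329.7·0.60074 = 198.063.
Rounded: 198.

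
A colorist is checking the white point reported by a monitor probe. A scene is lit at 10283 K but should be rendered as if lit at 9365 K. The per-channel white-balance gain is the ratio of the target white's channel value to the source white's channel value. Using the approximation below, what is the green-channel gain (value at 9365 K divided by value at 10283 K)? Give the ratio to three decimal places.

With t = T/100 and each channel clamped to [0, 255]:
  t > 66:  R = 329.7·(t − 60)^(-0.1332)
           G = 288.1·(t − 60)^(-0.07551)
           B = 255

1.018

At 10283 K (t = 102.83):
  G = 288.1·(102.83 − 60)^(-0.07551) = 288.1·42.83^(-0.07551) = 288.1·0.75299 = 216.935.
At 9365 K (t = 93.65):
  G = 288.1·(93.65 − 60)^(-0.07551) = 288.1·33.65^(-0.07551) = 288.1·0.76683 = 220.923.
Gain = 220.923 / 216.935 = 1.0184 → 1.018.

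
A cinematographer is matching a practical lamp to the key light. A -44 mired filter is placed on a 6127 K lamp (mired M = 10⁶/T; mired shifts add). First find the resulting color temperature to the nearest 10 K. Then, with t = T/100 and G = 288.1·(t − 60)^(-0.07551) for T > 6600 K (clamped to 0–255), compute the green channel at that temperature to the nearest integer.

M_in = 10⁶/6127 = 163.21; M_out = 163.21 + (-44) = 119.21.
T_out = 10⁶/119.21 = 8388.4 K → 8390 K; t = 83.9.
G = 288.1·(83.9 − 60)^(-0.07551) = 288.1·23.9^(-0.07551) = 288.1·0.78690 = 226.705.
Rounded: 227.

227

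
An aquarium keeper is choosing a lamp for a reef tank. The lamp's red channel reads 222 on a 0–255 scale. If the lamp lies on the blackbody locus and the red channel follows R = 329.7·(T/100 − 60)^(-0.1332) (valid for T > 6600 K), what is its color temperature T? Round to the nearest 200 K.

(t − 60)^(-0.1332) = 222/329.7 = 0.67334.
t − 60 = 0.67334^(1/-0.1332) = 0.67334^(-7.508) = 19.478, so t = 79.478.
T = 100·t = 7948 K → 8000 K to the nearest 200 K.

8000 K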